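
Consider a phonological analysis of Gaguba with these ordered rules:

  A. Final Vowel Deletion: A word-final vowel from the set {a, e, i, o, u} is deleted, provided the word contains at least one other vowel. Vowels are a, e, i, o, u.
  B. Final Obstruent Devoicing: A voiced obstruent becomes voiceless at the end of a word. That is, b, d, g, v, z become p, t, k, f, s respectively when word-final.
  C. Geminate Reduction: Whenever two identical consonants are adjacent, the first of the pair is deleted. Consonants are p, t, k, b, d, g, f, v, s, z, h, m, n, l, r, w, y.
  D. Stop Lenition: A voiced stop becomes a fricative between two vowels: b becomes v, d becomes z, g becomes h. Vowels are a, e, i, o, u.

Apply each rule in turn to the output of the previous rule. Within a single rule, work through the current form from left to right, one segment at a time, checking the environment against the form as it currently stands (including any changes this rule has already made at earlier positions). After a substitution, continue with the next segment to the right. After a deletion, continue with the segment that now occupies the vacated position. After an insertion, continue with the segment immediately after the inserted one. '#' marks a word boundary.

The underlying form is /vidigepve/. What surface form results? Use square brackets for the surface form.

A Final Vowel Deletion: [vidigepve] → [vidigepv]
B Final Obstruent Devoicing: [vidigepv] → [vidigepf]
C Geminate Reduction: no change — [vidigepf]
D Stop Lenition: [vidigepf] → [vizihepf]

[vizihepf]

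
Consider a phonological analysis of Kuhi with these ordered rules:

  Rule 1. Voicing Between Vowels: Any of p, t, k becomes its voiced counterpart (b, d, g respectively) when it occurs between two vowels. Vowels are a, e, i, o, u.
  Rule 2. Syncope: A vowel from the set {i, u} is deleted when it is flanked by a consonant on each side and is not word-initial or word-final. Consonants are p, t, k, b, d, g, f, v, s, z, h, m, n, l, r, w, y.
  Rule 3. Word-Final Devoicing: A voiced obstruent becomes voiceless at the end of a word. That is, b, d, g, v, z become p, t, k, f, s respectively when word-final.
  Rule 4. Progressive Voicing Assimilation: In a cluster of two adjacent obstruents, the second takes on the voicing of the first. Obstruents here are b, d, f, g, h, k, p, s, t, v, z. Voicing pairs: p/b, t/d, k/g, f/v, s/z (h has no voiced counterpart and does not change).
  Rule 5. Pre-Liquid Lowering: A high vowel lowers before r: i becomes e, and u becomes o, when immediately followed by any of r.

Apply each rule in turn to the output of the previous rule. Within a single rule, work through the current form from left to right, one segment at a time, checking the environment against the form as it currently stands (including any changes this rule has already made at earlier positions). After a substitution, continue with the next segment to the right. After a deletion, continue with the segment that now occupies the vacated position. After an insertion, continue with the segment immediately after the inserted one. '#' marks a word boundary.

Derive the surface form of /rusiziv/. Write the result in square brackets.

Rule 1 Voicing Between Vowels: no change — [rusiziv]
Rule 2 Syncope: [rusiziv] → [rszv]
Rule 3 Word-Final Devoicing: [rszv] → [rszf]
Rule 4 Progressive Voicing Assimilation: [rszf] → [rssf]
Rule 5 Pre-Liquid Lowering: no change — [rssf]

[rssf]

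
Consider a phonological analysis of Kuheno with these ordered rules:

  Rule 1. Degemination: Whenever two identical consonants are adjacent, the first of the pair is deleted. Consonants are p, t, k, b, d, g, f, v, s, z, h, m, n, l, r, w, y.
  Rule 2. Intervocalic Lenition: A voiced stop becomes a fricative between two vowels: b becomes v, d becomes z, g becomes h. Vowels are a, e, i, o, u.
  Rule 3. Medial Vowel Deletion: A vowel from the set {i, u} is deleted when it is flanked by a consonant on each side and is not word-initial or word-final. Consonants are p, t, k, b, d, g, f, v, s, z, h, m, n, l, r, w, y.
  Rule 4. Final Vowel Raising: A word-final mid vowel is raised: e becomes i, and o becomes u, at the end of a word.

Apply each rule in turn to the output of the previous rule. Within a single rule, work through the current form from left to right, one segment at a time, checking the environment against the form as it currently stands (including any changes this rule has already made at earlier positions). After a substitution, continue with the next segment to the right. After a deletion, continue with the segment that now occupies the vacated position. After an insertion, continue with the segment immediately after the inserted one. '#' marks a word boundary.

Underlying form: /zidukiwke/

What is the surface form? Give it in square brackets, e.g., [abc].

Rule 1 Degemination: no change — [zidukiwke]
Rule 2 Intervocalic Lenition: [zidukiwke] → [zizukiwke]
Rule 3 Medial Vowel Deletion: [zizukiwke] → [zzkwke]
Rule 4 Final Vowel Raising: [zzkwke] → [zzkwki]

[zzkwki]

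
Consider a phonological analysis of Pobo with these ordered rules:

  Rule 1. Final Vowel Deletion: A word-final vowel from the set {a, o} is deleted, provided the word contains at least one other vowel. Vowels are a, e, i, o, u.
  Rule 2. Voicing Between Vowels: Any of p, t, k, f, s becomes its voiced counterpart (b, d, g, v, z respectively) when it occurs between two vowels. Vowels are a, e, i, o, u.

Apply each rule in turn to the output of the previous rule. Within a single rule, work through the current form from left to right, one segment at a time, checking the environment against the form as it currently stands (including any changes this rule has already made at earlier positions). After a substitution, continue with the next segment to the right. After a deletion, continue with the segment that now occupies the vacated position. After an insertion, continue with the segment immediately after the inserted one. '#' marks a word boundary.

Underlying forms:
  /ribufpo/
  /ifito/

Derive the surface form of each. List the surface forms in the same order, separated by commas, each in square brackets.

/ribufpo/:
  Rule 1 Final Vowel Deletion: [ribufpo] → [ribufp]
  Rule 2 Voicing Between Vowels: no change — [ribufp]
/ifito/:
  Rule 1 Final Vowel Deletion: [ifito] → [ifit]
  Rule 2 Voicing Between Vowels: [ifit] → [ivit]

[ribufp], [ivit]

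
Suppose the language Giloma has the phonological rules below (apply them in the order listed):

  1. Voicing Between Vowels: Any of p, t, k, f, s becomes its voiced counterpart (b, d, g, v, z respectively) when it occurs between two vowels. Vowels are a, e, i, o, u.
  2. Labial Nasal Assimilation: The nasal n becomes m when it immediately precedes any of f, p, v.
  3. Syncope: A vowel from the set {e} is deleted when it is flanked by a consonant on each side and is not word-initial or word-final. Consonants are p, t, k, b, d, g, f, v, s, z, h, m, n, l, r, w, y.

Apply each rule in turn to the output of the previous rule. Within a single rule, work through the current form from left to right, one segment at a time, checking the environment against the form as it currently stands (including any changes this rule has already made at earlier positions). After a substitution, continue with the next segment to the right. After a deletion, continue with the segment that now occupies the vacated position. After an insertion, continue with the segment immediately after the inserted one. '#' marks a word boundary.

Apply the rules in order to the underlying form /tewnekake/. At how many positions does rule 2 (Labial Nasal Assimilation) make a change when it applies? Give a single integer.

1 Voicing Between Vowels: [tewnekake] → [tewnegage]
2 Labial Nasal Assimilation: no change — [tewnegage]
3 Syncope: [tewnegage] → [twngage]
Rule 2 changed 0 position(s).

0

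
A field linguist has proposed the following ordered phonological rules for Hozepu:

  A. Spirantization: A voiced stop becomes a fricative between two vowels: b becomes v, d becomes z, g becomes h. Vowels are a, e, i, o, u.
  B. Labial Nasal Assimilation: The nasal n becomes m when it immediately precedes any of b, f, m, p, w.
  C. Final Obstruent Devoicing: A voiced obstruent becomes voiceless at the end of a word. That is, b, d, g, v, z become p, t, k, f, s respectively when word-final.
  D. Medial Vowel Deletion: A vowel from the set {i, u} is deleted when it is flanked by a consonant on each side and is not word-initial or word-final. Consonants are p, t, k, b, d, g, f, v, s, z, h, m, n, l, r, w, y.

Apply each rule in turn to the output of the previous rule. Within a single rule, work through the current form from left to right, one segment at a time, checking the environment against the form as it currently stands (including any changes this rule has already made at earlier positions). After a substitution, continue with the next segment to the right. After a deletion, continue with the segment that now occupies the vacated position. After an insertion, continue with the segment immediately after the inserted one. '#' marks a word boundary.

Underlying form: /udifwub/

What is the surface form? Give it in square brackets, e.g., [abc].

[uzfwp]

A Spirantization: [udifwub] → [uzifwub]
B Labial Nasal Assimilation: no change — [uzifwub]
C Final Obstruent Devoicing: [uzifwub] → [uzifwup]
D Medial Vowel Deletion: [uzifwup] → [uzfwp]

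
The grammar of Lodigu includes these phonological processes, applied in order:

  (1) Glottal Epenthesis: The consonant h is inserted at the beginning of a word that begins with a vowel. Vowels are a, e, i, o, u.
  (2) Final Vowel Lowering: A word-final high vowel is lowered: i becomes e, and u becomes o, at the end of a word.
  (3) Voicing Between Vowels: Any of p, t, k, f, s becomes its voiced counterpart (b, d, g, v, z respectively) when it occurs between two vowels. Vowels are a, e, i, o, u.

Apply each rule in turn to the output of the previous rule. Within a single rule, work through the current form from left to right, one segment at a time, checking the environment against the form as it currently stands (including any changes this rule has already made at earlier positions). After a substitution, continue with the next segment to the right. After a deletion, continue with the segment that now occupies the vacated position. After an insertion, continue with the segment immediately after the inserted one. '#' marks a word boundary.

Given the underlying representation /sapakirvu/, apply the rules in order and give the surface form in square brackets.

(1) Glottal Epenthesis: no change — [sapakirvu]
(2) Final Vowel Lowering: [sapakirvu] → [sapakirvo]
(3) Voicing Between Vowels: [sapakirvo] → [sabagirvo]

[sabagirvo]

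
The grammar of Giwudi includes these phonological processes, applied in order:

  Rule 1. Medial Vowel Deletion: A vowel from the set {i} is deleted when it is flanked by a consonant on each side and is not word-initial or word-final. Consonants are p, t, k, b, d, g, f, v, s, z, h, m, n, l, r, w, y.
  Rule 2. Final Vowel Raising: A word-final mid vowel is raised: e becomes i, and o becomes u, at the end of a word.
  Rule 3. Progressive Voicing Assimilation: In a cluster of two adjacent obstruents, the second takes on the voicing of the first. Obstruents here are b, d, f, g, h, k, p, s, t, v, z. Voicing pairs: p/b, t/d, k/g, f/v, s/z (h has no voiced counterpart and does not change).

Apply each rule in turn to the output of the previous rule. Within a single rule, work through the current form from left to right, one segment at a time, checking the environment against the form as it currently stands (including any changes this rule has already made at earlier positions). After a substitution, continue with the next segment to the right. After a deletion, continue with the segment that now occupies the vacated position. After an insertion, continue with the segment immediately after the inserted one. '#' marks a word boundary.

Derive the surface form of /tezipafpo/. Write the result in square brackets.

Rule 1 Medial Vowel Deletion: [tezipafpo] → [tezpafpo]
Rule 2 Final Vowel Raising: [tezpafpo] → [tezpafpu]
Rule 3 Progressive Voicing Assimilation: [tezpafpu] → [tezbafpu]

[tezbafpu]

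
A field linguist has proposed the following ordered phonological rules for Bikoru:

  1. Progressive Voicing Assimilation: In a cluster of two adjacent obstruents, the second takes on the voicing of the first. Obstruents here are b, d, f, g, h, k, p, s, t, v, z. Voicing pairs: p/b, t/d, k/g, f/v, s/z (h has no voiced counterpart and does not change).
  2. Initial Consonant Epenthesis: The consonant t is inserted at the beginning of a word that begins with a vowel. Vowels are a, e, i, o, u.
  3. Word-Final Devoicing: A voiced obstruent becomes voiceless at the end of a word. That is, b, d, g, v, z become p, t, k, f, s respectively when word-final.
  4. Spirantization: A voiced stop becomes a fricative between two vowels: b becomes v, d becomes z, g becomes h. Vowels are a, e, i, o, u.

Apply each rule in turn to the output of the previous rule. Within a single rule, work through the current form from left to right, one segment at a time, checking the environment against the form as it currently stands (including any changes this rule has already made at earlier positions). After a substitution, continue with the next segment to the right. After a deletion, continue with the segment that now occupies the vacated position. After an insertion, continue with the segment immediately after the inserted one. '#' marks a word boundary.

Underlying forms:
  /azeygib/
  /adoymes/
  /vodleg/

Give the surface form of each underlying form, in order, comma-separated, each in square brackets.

/azeygib/:
  1 Progressive Voicing Assimilation: no change — [azeygib]
  2 Initial Consonant Epenthesis: [azeygib] → [tazeygib]
  3 Word-Final Devoicing: [tazeygib] → [tazeygip]
  4 Spirantization: no change — [tazeygip]
/adoymes/:
  1 Progressive Voicing Assimilation: no change — [adoymes]
  2 Initial Consonant Epenthesis: [adoymes] → [tadoymes]
  3 Word-Final Devoicing: no change — [tadoymes]
  4 Spirantization: [tadoymes] → [tazoymes]
/vodleg/:
  1 Progressive Voicing Assimilation: no change — [vodleg]
  2 Initial Consonant Epenthesis: no change — [vodleg]
  3 Word-Final Devoicing: [vodleg] → [vodlek]
  4 Spirantization: no change — [vodlek]

[tazeygip], [tazoymes], [vodlek]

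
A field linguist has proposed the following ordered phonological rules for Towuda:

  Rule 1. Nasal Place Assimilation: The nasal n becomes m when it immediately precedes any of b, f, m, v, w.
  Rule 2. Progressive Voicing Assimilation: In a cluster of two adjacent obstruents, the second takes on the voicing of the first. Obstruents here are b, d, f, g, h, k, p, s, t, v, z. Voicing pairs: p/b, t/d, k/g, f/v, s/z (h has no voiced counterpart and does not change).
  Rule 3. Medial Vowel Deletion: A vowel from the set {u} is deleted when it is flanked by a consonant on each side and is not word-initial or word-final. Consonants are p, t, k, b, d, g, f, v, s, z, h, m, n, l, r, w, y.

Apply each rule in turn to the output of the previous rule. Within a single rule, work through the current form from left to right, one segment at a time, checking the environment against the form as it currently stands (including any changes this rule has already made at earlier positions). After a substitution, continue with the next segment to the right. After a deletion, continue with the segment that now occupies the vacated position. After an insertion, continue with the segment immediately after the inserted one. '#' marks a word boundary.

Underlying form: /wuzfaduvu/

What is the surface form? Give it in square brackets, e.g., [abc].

[wzvadvu]

Rule 1 Nasal Place Assimilation: no change — [wuzfaduvu]
Rule 2 Progressive Voicing Assimilation: [wuzfaduvu] → [wuzvaduvu]
Rule 3 Medial Vowel Deletion: [wuzvaduvu] → [wzvadvu]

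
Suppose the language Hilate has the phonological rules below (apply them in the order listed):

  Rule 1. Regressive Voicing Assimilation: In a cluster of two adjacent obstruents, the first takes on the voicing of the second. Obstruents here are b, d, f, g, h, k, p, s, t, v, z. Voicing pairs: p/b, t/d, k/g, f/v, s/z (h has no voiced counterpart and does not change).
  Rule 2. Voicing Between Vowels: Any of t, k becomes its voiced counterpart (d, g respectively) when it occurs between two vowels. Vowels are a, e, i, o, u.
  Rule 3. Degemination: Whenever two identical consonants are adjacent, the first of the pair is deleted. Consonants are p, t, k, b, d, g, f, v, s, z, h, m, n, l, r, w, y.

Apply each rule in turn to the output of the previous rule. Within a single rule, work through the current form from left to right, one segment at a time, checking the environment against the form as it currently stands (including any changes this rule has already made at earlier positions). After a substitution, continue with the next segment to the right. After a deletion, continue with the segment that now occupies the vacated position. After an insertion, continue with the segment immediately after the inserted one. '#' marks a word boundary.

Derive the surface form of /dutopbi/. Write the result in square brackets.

Rule 1 Regressive Voicing Assimilation: [dutopbi] → [dutobbi]
Rule 2 Voicing Between Vowels: [dutobbi] → [dudobbi]
Rule 3 Degemination: [dudobbi] → [dudobi]

[dudobi]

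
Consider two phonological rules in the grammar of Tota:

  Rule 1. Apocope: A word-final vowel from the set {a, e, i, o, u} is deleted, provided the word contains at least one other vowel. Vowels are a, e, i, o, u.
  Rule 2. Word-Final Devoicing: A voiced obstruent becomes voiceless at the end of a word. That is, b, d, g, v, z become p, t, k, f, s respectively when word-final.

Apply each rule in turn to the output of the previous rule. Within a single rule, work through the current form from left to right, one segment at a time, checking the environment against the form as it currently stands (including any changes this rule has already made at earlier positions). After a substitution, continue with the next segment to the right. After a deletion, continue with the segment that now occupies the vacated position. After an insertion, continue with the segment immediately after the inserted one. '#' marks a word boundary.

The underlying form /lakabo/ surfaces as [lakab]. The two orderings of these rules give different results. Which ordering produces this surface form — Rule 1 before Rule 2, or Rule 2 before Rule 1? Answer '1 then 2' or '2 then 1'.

Order 1 then 2:
  1 Apocope: [lakabo] → [lakab]
  2 Word-Final Devoicing: [lakab] → [lakap]
  result: [lakap]
Order 2 then 1:
  2 Word-Final Devoicing: no change — [lakabo]
  1 Apocope: [lakabo] → [lakab]
  result: [lakab]

2 then 1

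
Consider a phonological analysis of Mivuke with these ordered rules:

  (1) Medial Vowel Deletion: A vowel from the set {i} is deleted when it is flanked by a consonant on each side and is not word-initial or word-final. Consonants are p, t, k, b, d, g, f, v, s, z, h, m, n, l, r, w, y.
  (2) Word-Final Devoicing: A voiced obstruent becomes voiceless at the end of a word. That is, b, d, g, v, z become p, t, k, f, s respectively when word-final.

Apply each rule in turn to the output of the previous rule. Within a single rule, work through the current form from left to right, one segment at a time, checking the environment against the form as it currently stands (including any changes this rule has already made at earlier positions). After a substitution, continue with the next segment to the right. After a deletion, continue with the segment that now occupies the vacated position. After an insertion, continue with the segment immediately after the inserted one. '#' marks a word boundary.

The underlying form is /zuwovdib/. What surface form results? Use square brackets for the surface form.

(1) Medial Vowel Deletion: [zuwovdib] → [zuwovdb]
(2) Word-Final Devoicing: [zuwovdb] → [zuwovdp]

[zuwovdp]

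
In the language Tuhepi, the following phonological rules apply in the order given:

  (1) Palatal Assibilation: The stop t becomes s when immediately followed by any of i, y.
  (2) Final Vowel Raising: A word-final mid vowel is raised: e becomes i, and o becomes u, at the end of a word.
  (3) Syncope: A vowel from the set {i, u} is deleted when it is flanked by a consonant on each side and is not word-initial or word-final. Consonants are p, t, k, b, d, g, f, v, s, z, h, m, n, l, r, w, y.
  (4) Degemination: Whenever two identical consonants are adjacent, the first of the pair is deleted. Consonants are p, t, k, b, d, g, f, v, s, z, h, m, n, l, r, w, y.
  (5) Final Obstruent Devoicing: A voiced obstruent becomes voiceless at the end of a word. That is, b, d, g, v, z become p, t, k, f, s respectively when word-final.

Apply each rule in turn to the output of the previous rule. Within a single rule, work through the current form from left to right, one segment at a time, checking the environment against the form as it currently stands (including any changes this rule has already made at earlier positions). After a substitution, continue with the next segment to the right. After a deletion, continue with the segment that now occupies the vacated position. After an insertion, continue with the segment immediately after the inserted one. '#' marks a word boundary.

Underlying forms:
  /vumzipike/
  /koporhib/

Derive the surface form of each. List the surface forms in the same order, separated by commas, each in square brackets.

[vmzpki], [koporhp]

/vumzipike/:
  (1) Palatal Assibilation: no change — [vumzipike]
  (2) Final Vowel Raising: [vumzipike] → [vumzipiki]
  (3) Syncope: [vumzipiki] → [vmzpki]
  (4) Degemination: no change — [vmzpki]
  (5) Final Obstruent Devoicing: no change — [vmzpki]
/koporhib/:
  (1) Palatal Assibilation: no change — [koporhib]
  (2) Final Vowel Raising: no change — [koporhib]
  (3) Syncope: [koporhib] → [koporhb]
  (4) Degemination: no change — [koporhb]
  (5) Final Obstruent Devoicing: [koporhb] → [koporhp]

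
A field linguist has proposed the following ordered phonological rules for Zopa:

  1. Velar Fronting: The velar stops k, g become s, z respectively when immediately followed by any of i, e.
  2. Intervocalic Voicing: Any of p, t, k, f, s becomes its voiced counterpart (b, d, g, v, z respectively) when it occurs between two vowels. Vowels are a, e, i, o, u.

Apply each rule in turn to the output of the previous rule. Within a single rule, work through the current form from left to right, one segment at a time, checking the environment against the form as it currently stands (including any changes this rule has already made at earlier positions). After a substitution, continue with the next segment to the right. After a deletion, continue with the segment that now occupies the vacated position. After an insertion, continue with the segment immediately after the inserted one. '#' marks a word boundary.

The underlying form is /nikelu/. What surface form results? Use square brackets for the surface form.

1 Velar Fronting: [nikelu] → [niselu]
2 Intervocalic Voicing: [niselu] → [nizelu]

[nizelu]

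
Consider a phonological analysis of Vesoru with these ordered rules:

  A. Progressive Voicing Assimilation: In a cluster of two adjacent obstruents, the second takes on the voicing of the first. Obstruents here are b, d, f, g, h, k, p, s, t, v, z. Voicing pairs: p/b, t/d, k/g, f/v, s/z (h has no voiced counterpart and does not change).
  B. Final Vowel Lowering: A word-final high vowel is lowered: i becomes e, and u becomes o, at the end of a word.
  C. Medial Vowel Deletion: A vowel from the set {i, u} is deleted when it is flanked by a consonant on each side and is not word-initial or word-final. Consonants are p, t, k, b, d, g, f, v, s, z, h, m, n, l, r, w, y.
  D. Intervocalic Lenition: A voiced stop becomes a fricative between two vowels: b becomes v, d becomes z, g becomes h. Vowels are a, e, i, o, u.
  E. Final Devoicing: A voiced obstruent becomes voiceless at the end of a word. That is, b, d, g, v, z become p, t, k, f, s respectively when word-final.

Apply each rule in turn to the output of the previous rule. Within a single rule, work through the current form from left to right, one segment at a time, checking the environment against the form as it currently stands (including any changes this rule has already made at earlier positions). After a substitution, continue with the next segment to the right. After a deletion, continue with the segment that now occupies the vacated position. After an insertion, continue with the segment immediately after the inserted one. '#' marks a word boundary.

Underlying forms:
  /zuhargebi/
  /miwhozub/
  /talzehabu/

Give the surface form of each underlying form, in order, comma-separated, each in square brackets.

[zhargeve], [mwhozp], [talzehavo]

/zuhargebi/:
  A Progressive Voicing Assimilation: no change — [zuhargebi]
  B Final Vowel Lowering: [zuhargebi] → [zuhargebe]
  C Medial Vowel Deletion: [zuhargebe] → [zhargebe]
  D Intervocalic Lenition: [zhargebe] → [zhargeve]
  E Final Devoicing: no change — [zhargeve]
/miwhozub/:
  A Progressive Voicing Assimilation: no change — [miwhozub]
  B Final Vowel Lowering: no change — [miwhozub]
  C Medial Vowel Deletion: [miwhozub] → [mwhozb]
  D Intervocalic Lenition: no change — [mwhozb]
  E Final Devoicing: [mwhozb] → [mwhozp]
/talzehabu/:
  A Progressive Voicing Assimilation: no change — [talzehabu]
  B Final Vowel Lowering: [talzehabu] → [talzehabo]
  C Medial Vowel Deletion: no change — [talzehabo]
  D Intervocalic Lenition: [talzehabo] → [talzehavo]
  E Final Devoicing: no change — [talzehavo]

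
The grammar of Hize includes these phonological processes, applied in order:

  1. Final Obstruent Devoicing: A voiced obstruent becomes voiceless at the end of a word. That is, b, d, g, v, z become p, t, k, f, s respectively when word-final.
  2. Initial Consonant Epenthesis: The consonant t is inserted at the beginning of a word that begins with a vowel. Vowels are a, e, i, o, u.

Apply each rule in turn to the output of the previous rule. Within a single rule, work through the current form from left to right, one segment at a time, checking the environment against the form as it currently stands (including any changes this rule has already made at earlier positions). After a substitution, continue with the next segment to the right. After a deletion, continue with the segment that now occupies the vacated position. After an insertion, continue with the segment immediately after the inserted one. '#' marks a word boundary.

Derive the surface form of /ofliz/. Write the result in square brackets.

[toflis]

1 Final Obstruent Devoicing: [ofliz] → [oflis]
2 Initial Consonant Epenthesis: [oflis] → [toflis]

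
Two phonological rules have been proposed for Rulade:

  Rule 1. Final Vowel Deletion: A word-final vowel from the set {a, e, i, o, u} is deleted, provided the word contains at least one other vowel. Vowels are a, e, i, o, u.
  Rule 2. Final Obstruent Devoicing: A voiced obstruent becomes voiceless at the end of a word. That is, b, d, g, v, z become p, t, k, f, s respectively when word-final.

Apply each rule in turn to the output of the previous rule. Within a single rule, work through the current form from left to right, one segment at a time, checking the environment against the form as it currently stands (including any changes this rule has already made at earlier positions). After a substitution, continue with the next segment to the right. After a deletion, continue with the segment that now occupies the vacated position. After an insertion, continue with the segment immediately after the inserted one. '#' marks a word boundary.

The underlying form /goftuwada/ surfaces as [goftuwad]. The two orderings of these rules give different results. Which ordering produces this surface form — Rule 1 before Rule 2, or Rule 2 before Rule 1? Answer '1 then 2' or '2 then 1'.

Order 1 then 2:
  1 Final Vowel Deletion: [goftuwada] → [goftuwad]
  2 Final Obstruent Devoicing: [goftuwad] → [goftuwat]
  result: [goftuwat]
Order 2 then 1:
  2 Final Obstruent Devoicing: no change — [goftuwada]
  1 Final Vowel Deletion: [goftuwada] → [goftuwad]
  result: [goftuwad]

2 then 1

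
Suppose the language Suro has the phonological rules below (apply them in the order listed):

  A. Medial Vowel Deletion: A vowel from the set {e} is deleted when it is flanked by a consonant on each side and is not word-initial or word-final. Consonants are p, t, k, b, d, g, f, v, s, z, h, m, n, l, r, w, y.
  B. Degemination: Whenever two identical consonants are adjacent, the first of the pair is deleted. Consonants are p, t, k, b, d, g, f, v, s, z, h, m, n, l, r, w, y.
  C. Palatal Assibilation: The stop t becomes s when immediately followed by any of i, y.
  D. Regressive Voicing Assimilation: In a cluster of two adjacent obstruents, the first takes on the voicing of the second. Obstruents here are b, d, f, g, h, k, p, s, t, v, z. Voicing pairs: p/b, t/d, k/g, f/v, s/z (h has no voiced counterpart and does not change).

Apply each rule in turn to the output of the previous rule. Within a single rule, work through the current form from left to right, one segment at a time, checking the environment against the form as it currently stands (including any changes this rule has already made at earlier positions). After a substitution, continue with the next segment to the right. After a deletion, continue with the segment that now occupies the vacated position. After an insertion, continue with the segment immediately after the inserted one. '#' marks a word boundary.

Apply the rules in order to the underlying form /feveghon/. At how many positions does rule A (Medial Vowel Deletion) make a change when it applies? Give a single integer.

2

A Medial Vowel Deletion: [feveghon] → [fvghon]
B Degemination: no change — [fvghon]
C Palatal Assibilation: no change — [fvghon]
D Regressive Voicing Assimilation: [fvghon] → [vvkhon]
Rule A changed 2 position(s).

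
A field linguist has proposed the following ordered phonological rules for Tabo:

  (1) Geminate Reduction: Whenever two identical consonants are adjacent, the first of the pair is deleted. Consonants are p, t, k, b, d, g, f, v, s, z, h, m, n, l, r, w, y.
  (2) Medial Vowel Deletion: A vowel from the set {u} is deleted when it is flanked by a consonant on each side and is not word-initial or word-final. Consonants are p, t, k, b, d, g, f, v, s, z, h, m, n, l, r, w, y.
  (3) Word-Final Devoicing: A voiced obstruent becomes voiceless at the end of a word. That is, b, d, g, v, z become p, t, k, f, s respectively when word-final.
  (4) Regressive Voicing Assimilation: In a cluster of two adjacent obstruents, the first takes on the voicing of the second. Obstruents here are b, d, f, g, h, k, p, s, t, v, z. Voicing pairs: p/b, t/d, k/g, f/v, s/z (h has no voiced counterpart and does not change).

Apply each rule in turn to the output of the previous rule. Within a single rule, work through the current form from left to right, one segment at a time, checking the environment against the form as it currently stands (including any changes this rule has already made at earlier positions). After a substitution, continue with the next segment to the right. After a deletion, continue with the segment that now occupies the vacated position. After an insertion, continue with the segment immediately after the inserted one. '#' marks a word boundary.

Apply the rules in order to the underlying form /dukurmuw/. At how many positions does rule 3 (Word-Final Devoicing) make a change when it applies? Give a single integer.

(1) Geminate Reduction: no change — [dukurmuw]
(2) Medial Vowel Deletion: [dukurmuw] → [dkrmw]
(3) Word-Final Devoicing: no change — [dkrmw]
(4) Regressive Voicing Assimilation: [dkrmw] → [tkrmw]
Rule 3 changed 0 position(s).

0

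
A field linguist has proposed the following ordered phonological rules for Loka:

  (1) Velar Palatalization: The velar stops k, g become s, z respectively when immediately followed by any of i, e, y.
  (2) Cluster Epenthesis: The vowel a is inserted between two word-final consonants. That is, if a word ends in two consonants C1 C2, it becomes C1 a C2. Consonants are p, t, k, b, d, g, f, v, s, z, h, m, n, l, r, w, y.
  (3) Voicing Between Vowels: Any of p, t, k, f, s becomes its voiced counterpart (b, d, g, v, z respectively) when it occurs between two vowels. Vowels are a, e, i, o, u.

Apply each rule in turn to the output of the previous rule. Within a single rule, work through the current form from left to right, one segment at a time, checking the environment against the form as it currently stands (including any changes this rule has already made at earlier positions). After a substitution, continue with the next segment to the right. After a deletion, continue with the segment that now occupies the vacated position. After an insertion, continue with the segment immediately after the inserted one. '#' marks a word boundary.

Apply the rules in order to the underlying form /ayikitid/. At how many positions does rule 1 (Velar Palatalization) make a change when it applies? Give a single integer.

1

(1) Velar Palatalization: [ayikitid] → [ayisitid]
(2) Cluster Epenthesis: no change — [ayisitid]
(3) Voicing Between Vowels: [ayisitid] → [ayizidid]
Rule 1 changed 1 position(s).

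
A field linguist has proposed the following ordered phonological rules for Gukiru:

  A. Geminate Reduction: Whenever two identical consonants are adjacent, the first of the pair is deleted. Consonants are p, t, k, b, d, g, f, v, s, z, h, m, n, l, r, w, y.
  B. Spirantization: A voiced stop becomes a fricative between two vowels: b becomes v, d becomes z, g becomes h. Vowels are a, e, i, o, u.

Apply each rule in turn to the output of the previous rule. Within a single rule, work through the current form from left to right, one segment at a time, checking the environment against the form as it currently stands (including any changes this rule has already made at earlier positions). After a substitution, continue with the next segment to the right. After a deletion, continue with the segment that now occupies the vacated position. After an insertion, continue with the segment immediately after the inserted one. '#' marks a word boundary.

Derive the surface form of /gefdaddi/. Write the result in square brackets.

[gefdazi]

A Geminate Reduction: [gefdaddi] → [gefdadi]
B Spirantization: [gefdadi] → [gefdazi]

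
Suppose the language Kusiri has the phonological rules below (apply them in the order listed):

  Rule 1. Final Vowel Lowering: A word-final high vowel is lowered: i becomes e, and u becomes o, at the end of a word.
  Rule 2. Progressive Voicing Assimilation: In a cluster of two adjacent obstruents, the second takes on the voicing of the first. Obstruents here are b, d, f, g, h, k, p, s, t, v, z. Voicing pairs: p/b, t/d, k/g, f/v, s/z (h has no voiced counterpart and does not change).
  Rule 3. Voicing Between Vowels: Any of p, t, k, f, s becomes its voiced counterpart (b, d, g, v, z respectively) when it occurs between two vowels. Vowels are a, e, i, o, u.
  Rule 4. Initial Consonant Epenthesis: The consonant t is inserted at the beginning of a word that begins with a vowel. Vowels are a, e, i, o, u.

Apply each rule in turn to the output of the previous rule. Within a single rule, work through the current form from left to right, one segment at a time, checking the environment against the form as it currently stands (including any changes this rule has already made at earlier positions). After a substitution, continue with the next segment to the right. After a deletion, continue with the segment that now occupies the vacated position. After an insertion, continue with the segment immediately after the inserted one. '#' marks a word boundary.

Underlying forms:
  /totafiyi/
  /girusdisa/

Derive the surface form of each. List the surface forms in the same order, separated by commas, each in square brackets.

[todaviye], [girustiza]

/totafiyi/:
  Rule 1 Final Vowel Lowering: [totafiyi] → [totafiye]
  Rule 2 Progressive Voicing Assimilation: no change — [totafiye]
  Rule 3 Voicing Between Vowels: [totafiye] → [todaviye]
  Rule 4 Initial Consonant Epenthesis: no change — [todaviye]
/girusdisa/:
  Rule 1 Final Vowel Lowering: no change — [girusdisa]
  Rule 2 Progressive Voicing Assimilation: [girusdisa] → [girustisa]
  Rule 3 Voicing Between Vowels: [girustisa] → [girustiza]
  Rule 4 Initial Consonant Epenthesis: no change — [girustiza]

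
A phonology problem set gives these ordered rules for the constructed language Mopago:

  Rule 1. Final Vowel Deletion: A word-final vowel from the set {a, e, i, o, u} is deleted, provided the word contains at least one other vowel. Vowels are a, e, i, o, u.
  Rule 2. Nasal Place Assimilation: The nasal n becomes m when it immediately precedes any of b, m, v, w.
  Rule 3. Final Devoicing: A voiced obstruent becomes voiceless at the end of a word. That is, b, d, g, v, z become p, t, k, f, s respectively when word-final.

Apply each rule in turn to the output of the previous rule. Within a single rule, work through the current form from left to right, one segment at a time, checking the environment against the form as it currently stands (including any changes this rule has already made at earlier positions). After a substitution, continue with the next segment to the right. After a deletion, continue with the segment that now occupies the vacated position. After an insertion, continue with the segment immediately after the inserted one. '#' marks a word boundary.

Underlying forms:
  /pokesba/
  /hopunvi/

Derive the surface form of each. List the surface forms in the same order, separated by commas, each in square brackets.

/pokesba/:
  Rule 1 Final Vowel Deletion: [pokesba] → [pokesb]
  Rule 2 Nasal Place Assimilation: no change — [pokesb]
  Rule 3 Final Devoicing: [pokesb] → [pokesp]
/hopunvi/:
  Rule 1 Final Vowel Deletion: [hopunvi] → [hopunv]
  Rule 2 Nasal Place Assimilation: [hopunv] → [hopumv]
  Rule 3 Final Devoicing: [hopumv] → [hopumf]

[pokesp], [hopumf]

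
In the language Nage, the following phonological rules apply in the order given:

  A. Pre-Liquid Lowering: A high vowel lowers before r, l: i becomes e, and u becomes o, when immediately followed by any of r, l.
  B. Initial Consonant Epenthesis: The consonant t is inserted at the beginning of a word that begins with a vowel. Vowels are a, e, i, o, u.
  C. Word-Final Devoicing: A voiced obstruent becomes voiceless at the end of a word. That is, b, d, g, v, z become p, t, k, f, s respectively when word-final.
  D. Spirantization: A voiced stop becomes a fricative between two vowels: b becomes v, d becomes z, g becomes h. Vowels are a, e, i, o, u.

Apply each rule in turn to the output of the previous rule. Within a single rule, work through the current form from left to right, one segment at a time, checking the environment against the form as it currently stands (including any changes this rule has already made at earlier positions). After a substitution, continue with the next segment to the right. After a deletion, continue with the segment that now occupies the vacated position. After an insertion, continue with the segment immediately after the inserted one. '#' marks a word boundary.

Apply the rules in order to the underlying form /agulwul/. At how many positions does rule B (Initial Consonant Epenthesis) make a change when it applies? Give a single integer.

A Pre-Liquid Lowering: [agulwul] → [agolwol]
B Initial Consonant Epenthesis: [agolwol] → [tagolwol]
C Word-Final Devoicing: no change — [tagolwol]
D Spirantization: [tagolwol] → [taholwol]
Rule B changed 1 position(s).

1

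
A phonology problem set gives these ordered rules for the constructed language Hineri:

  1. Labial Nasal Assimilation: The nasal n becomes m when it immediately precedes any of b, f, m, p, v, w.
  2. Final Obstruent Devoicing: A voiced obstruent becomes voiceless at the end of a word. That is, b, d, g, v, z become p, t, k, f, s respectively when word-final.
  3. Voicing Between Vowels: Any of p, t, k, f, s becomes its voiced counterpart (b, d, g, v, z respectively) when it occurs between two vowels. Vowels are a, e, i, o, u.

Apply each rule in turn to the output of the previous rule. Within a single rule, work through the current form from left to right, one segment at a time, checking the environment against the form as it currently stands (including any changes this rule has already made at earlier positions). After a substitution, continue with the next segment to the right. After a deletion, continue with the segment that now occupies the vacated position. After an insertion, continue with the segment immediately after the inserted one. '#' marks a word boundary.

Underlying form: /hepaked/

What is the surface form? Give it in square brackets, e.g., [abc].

1 Labial Nasal Assimilation: no change — [hepaked]
2 Final Obstruent Devoicing: [hepaked] → [hepaket]
3 Voicing Between Vowels: [hepaket] → [hebaget]

[hebaget]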